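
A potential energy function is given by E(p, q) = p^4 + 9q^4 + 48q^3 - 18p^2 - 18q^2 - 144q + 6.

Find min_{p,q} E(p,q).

E(p,q) separates as A(p) + B(q) + 6, so its minimum is min A + min B + 6.
A'(p) = 4p(p - 3)(p + 3) vanishes at p ∈ {-3, 0, 3}; B'(q) = 36(q - 1)(q + 1)(q + 4) vanishes at q ∈ {-4, -1, 1}.
Local minima of A (where A''>0): A(-3)=-81, A(3)=-81. Local minima of B: B(-4)=-480, B(1)=-105.
So the global minimum of E is A(-3) + B(-4) + 6 = -81 − 480 + 6 = -555, attained at (-3, -4).

-555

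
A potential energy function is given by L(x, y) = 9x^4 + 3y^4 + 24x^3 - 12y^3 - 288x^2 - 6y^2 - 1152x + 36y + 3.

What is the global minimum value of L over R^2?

L(x,y) separates as P(x) + Q(y) + 3, so its minimum is min P + min Q + 3.
P'(x) = 36(x - 4)(x + 2)(x + 4) vanishes at x ∈ {-4, -2, 4}; Q'(y) = 12(y - 3)(y - 1)(y + 1) vanishes at y ∈ {-1, 1, 3}.
Local minima of P (where P''>0): P(-4)=768, P(4)=-5376. Local minima of Q: Q(-1)=-27, Q(3)=-27.
So the global minimum of L is P(4) + Q(-1) + 3 = -5376 − 27 + 3 = -5400, attained at (4, -1).

-5400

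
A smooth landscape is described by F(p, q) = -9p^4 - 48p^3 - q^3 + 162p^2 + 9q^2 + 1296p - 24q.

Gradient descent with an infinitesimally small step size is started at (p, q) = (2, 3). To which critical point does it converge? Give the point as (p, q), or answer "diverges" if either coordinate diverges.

F is separable, so gradient descent decouples: p follows -∂F/∂p, q follows -∂F/∂q.
∂F/∂p = -36(p - 3)(p + 3)(p + 4); at p=2 this is 1080, so p decreases.
∂F/∂q = -3(q - 4)(q - 2); at q=3 this is 3, so q decreases.
p converges to its nearest critical value -3 (a local min of the p-part); q converges to 2. The iterate converges to (-3, 2).

(-3, 2)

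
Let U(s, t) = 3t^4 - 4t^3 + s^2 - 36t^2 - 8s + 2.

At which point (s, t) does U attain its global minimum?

(4, 3)

U(s,t) separates as P(s) + Q(t) + 2, so its minimum is min P + min Q + 2.
P'(s) = 2s - 8 vanishes at s ∈ {4}; Q'(t) = 12t(t - 3)(t + 2) vanishes at t ∈ {-2, 0, 3}.
Local minima of P (where P''>0): P(4)=-16. Local minima of Q: Q(-2)=-64, Q(3)=-189.
So the global minimum of U is P(4) + Q(3) + 2 = -16 − 189 + 2 = -203, attained at (4, 3).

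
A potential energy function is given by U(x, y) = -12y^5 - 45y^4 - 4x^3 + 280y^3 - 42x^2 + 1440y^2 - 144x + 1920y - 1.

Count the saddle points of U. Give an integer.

4

U separates as a function of x plus a function of y, so ∇U=0 decouples.
∂U/∂x = -12(x + 3)(x + 4) = 0 at x ∈ {-4, -3}; ∂U/∂y = -60(y - 4)(y + 1)(y + 2)(y + 4) = 0 at y ∈ {-4, -2, -1, 4}.
The Hessian is diagonal: diag(U_xx, U_yy). Second derivatives: U_xx(-4)=12, U_xx(-3)=-12; U_yy(-4)=2880, U_yy(-2)=-720, U_yy(-1)=900, U_yy(4)=-14400.
Saddle points occur where the two diagonal entries have opposite signs: (-4, -2), (-4, 4), (-3, -4), (-3, -1). Count: 4.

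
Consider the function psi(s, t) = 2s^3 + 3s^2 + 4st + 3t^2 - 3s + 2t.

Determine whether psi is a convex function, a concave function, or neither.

neither

The term 2s^3 is cubic, so the Hessian is not constant.
∂²psi/∂s² = 12s + 6, which takes both signs as s varies (negative for sufficiently negative s). A diagonal entry of the Hessian changing sign means the Hessian is neither positive- nor negative-semidefinite on all of R^2.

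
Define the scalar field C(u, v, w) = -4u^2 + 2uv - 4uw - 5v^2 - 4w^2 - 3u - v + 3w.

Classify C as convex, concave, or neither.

concave

C is quadratic, so its Hessian is the constant matrix H = [[-8, 2, -4], [2, -10, 0], [-4, 0, -8]].
Leading principal minors: -8, 76, -448.
Signs alternate −, +, − ⇒ H ≺ 0 ⇒ concave.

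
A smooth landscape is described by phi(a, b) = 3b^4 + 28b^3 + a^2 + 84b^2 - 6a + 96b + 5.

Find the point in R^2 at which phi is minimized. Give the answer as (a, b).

(3, -4)

phi(a,b) separates as P(a) + Q(b) + 5, so its minimum is min P + min Q + 5.
P'(a) = 2a - 6 vanishes at a ∈ {3}; Q'(b) = 12(b + 1)(b + 2)(b + 4) vanishes at b ∈ {-4, -2, -1}.
Local minima of P (where P''>0): P(3)=-9. Local minima of Q: Q(-4)=-64, Q(-1)=-37.
So the global minimum of phi is P(3) + Q(-4) + 5 = -9 − 64 + 5 = -68, attained at (3, -4).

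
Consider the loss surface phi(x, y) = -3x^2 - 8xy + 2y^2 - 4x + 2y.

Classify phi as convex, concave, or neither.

phi is quadratic, so its Hessian is the constant matrix H = [[-6, -8], [-8, 4]].
det(H) = -88, tr(H) = -2.
det(H) < 0, so H is indefinite: neither convex nor concave.

neither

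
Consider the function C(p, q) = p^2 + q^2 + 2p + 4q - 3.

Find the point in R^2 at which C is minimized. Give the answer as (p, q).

C(p,q) separates as A(p) + B(q) − 3, so its minimum is min A + min B − 3.
A'(p) = 2p + 2 vanishes at p ∈ {-1}; B'(q) = 2q + 4 vanishes at q ∈ {-2}.
Local minima of A (where A''>0): A(-1)=-1. Local minima of B: B(-2)=-4.
So the global minimum of C is A(-1) + B(-2) − 3 = -1 − 4 − 3 = -8, attained at (-1, -2).

(-1, -2)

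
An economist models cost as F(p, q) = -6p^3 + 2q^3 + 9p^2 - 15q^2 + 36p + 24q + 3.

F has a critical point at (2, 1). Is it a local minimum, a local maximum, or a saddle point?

The mixed partial ∂²F/∂p∂q is 0, so the Hessian at any point is diag(F_pp, F_qq) = diag(18(-2p + 1), 6(2q - 5)).
At (2, 1): H = diag(-54, -18).
Both eigenvalues are negative, so H is negative definite: a local maximum.

local maximum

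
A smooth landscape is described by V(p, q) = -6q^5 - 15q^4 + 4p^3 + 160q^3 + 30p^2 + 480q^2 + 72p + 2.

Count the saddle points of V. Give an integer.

V separates as a function of p plus a function of q, so ∇V=0 decouples.
∂V/∂p = 12(p + 2)(p + 3) = 0 at p ∈ {-3, -2}; ∂V/∂q = -30q(q - 4)(q + 2)(q + 4) = 0 at q ∈ {-4, -2, 0, 4}.
The Hessian is diagonal: diag(V_pp, V_qq). Second derivatives: V_pp(-3)=-12, V_pp(-2)=12; V_qq(-4)=1920, V_qq(-2)=-720, V_qq(0)=960, V_qq(4)=-5760.
Saddle points occur where the two diagonal entries have opposite signs: (-3, -4), (-3, 0), (-2, -2), (-2, 4). Count: 4.

4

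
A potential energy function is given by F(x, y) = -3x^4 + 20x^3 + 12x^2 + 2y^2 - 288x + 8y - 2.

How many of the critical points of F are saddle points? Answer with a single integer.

F separates as a function of x plus a function of y, so ∇F=0 decouples.
∂F/∂x = -12(x - 4)(x - 3)(x + 2) = 0 at x ∈ {-2, 3, 4}; ∂F/∂y = 4(y + 2) = 0 at y ∈ {-2}.
The Hessian is diagonal: diag(F_xx, F_yy). Second derivatives: F_xx(-2)=-360, F_xx(3)=60, F_xx(4)=-72; F_yy(-2)=4.
Saddle points occur where the two diagonal entries have opposite signs: (-2, -2), (4, -2). Count: 2.

2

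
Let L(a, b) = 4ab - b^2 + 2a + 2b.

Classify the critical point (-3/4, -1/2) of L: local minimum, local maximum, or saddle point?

The Hessian of L is constant: H = [[0, 4], [4, -2]].
det(H) = 0·(-2) − 4² = -16.
Since det(H) < 0, H is indefinite and the critical point is a saddle point.

saddle point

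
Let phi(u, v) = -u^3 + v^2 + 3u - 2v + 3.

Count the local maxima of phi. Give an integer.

phi separates as a function of u plus a function of v, so ∇phi=0 decouples.
∂phi/∂u = -3(u - 1)(u + 1) = 0 at u ∈ {-1, 1}; ∂phi/∂v = 2(v - 1) = 0 at v ∈ {1}.
The Hessian is diagonal: diag(phi_uu, phi_vv). Second derivatives: phi_uu(-1)=6, phi_uu(1)=-6; phi_vv(1)=2.
Local maxima occur where both diagonal entries negative: none. Count: 0.

0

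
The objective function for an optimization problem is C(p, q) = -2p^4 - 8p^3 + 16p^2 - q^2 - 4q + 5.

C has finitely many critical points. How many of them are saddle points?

1

C separates as a function of p plus a function of q, so ∇C=0 decouples.
∂C/∂p = -8p(p - 1)(p + 4) = 0 at p ∈ {-4, 0, 1}; ∂C/∂q = -2(q + 2) = 0 at q ∈ {-2}.
The Hessian is diagonal: diag(C_pp, C_qq). Second derivatives: C_pp(-4)=-160, C_pp(0)=32, C_pp(1)=-40; C_qq(-2)=-2.
Saddle points occur where the two diagonal entries have opposite signs: (0, -2). Count: 1.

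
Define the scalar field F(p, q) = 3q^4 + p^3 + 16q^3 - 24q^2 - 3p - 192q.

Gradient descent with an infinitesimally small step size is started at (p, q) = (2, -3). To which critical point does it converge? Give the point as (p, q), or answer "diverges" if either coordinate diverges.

(1, -4)

F is separable, so gradient descent decouples: p follows -∂F/∂p, q follows -∂F/∂q.
∂F/∂p = 3(p - 1)(p + 1); at p=2 this is 9, so p decreases.
∂F/∂q = 12(q - 2)(q + 2)(q + 4); at q=-3 this is 60, so q decreases.
p converges to its nearest critical value 1 (a local min of the p-part); q converges to -4. The iterate converges to (1, -4).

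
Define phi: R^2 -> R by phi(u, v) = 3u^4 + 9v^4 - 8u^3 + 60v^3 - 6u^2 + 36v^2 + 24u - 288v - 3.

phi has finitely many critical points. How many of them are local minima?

4

phi separates as a function of u plus a function of v, so ∇phi=0 decouples.
∂phi/∂u = 12(u - 2)(u - 1)(u + 1) = 0 at u ∈ {-1, 1, 2}; ∂phi/∂v = 36(v - 1)(v + 2)(v + 4) = 0 at v ∈ {-4, -2, 1}.
The Hessian is diagonal: diag(phi_uu, phi_vv). Second derivatives: phi_uu(-1)=72, phi_uu(1)=-24, phi_uu(2)=36; phi_vv(-4)=360, phi_vv(-2)=-216, phi_vv(1)=540.
Local minima occur where both diagonal entries positive: (-1, -4), (-1, 1), (2, -4), (2, 1). Count: 4.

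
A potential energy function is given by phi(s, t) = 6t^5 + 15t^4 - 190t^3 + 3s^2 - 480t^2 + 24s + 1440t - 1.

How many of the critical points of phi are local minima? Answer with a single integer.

2

phi separates as a function of s plus a function of t, so ∇phi=0 decouples.
∂phi/∂s = 6(s + 4) = 0 at s ∈ {-4}; ∂phi/∂t = 30(t - 4)(t - 1)(t + 3)(t + 4) = 0 at t ∈ {-4, -3, 1, 4}.
The Hessian is diagonal: diag(phi_ss, phi_tt). Second derivatives: phi_ss(-4)=6; phi_tt(-4)=-1200, phi_tt(-3)=840, phi_tt(1)=-1800, phi_tt(4)=5040.
Local minima occur where both diagonal entries positive: (-4, -3), (-4, 4). Count: 2.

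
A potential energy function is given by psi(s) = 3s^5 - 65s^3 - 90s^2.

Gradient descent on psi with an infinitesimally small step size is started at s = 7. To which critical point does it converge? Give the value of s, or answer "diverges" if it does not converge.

4

psi'(s) = 15s(s - 4)(s + 1)(s + 3), so psi'(7) = 25200.
Gradient descent moves in the -psi' direction, i.e. s is decreasing.
The nearest critical point in that direction is s = 4, where psi'' = 2100 > 0 (a local minimum). The iterate converges there.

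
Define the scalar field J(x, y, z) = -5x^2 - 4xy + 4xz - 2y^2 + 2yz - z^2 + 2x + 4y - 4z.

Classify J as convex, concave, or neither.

concave

J is quadratic, so its Hessian is the constant matrix H = [[-10, -4, 4], [-4, -4, 2], [4, 2, -2]].
Leading principal minors: -10, 24, -8.
Signs alternate −, +, − ⇒ H ≺ 0 ⇒ concave.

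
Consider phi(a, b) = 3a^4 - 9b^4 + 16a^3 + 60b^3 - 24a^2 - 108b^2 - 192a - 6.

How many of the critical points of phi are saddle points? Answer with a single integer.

5

phi separates as a function of a plus a function of b, so ∇phi=0 decouples.
∂phi/∂a = 12(a - 2)(a + 2)(a + 4) = 0 at a ∈ {-4, -2, 2}; ∂phi/∂b = -36b(b - 3)(b - 2) = 0 at b ∈ {0, 2, 3}.
The Hessian is diagonal: diag(phi_aa, phi_bb). Second derivatives: phi_aa(-4)=144, phi_aa(-2)=-96, phi_aa(2)=288; phi_bb(0)=-216, phi_bb(2)=72, phi_bb(3)=-108.
Saddle points occur where the two diagonal entries have opposite signs: (-4, 0), (-4, 3), (-2, 2), (2, 0), (2, 3). Count: 5.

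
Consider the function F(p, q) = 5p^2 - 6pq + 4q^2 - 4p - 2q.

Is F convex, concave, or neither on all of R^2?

convex

F is quadratic, so its Hessian is the constant matrix H = [[10, -6], [-6, 8]].
det(H) = 44, tr(H) = 18.
det(H) > 0 and tr(H) > 0, so H is positive definite everywhere: convex.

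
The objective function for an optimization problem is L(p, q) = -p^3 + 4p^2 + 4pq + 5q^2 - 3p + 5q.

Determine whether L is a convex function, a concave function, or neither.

neither

The term -p^3 is cubic, so the Hessian is not constant.
∂²L/∂p² = -6p + 8, which takes both signs as p varies (negative for sufficiently large p). A diagonal entry of the Hessian changing sign means the Hessian is neither positive- nor negative-semidefinite on all of R^2.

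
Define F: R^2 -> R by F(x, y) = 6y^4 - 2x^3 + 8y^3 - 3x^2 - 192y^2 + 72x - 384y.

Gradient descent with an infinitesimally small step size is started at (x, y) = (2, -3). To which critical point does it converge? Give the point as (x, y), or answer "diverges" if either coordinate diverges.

(-4, -4)

F is separable, so gradient descent decouples: x follows -∂F/∂x, y follows -∂F/∂y.
∂F/∂x = -6(x - 3)(x + 4); at x=2 this is 36, so x decreases.
∂F/∂y = 24(y - 4)(y + 1)(y + 4); at y=-3 this is 336, so y decreases.
x converges to its nearest critical value -4 (a local min of the x-part); y converges to -4. The iterate converges to (-4, -4).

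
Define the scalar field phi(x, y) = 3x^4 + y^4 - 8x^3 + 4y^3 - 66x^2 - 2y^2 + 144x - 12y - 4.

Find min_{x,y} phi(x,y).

phi(x,y) separates as P(x) + Q(y) − 4, so its minimum is min P + min Q − 4.
P'(x) = 12(x - 4)(x - 1)(x + 3) vanishes at x ∈ {-3, 1, 4}; Q'(y) = 4(y - 1)(y + 1)(y + 3) vanishes at y ∈ {-3, -1, 1}.
Local minima of P (where P''>0): P(-3)=-567, P(4)=-224. Local minima of Q: Q(-3)=-9, Q(1)=-9.
So the global minimum of phi is P(-3) + Q(-3) − 4 = -567 − 9 − 4 = -580, attained at (-3, -3).

-580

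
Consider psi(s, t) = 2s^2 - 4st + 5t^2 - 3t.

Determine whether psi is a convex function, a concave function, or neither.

psi is quadratic, so its Hessian is the constant matrix H = [[4, -4], [-4, 10]].
det(H) = 24, tr(H) = 14.
det(H) > 0 and tr(H) > 0, so H is positive definite everywhere: convex.

convex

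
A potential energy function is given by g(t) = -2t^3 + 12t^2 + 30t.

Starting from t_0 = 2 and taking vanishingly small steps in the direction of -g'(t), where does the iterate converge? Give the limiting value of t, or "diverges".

g'(t) = -6(t - 5)(t + 1), so g'(2) = 54.
Gradient descent moves in the -g' direction, i.e. t is decreasing.
The nearest critical point in that direction is t = -1, where g'' = 36 > 0 (a local minimum). The iterate converges there.

-1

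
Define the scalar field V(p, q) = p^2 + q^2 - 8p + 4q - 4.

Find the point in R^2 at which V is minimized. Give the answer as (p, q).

V(p,q) separates as A(p) + B(q) − 4, so its minimum is min A + min B − 4.
A'(p) = 2p - 8 vanishes at p ∈ {4}; B'(q) = 2q + 4 vanishes at q ∈ {-2}.
Local minima of A (where A''>0): A(4)=-16. Local minima of B: B(-2)=-4.
So the global minimum of V is A(4) + B(-2) − 4 = -16 − 4 − 4 = -24, attained at (4, -2).

(4, -2)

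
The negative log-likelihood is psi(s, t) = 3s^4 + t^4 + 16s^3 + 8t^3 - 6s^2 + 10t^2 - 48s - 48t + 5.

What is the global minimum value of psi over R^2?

psi(s,t) separates as P(s) + Q(t) + 5, so its minimum is min P + min Q + 5.
P'(s) = 12(s - 1)(s + 1)(s + 4) vanishes at s ∈ {-4, -1, 1}; Q'(t) = 4(t - 1)(t + 3)(t + 4) vanishes at t ∈ {-4, -3, 1}.
Local minima of P (where P''>0): P(-4)=-160, P(1)=-35. Local minima of Q: Q(-4)=96, Q(1)=-29.
So the global minimum of psi is P(-4) + Q(1) + 5 = -160 − 29 + 5 = -184, attained at (-4, 1).

-184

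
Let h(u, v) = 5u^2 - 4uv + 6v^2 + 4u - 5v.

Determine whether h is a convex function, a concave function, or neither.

convex

h is quadratic, so its Hessian is the constant matrix H = [[10, -4], [-4, 12]].
det(H) = 104, tr(H) = 22.
det(H) > 0 and tr(H) > 0, so H is positive definite everywhere: convex.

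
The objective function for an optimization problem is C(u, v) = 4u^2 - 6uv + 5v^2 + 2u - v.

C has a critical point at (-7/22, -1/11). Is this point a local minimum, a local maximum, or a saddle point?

local minimum

The Hessian of C is constant: H = [[8, -6], [-6, 10]].
det(H) = 8·10 − (-6)² = 44.
det(H) > 0 and tr(H) = 18 > 0, so H is positive definite and the point is a local minimum.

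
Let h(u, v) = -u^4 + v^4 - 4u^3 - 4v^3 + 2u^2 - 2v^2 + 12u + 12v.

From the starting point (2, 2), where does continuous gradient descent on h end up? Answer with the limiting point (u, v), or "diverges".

h is separable, so gradient descent decouples: u follows -∂h/∂u, v follows -∂h/∂v.
∂h/∂u = -4(u - 1)(u + 1)(u + 3); at u=2 this is -60, so u increases.
∂h/∂v = 4(v - 3)(v - 1)(v + 1); at v=2 this is -12, so v increases.
The u-coordinate has no critical point in that direction and runs off to infinity.

diverges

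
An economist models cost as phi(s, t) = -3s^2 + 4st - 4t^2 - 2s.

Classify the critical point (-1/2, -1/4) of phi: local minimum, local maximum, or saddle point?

local maximum

The Hessian of phi is constant: H = [[-6, 4], [4, -8]].
det(H) = (-6)·(-8) − 4² = 32.
det(H) > 0 and tr(H) = -14 < 0, so H is negative definite and the point is a local maximum.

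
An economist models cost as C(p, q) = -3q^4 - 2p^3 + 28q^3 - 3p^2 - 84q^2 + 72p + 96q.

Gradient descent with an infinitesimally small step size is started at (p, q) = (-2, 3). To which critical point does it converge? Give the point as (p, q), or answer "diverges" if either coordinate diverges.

C is separable, so gradient descent decouples: p follows -∂C/∂p, q follows -∂C/∂q.
∂C/∂p = -6(p - 3)(p + 4); at p=-2 this is 60, so p decreases.
∂C/∂q = -12(q - 4)(q - 2)(q - 1); at q=3 this is 24, so q decreases.
p converges to its nearest critical value -4 (a local min of the p-part); q converges to 2. The iterate converges to (-4, 2).

(-4, 2)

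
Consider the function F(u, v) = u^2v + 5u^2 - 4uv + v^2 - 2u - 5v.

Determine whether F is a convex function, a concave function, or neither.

neither

The term u^2v is cubic, so the Hessian is not constant.
∂²F/∂u² = 2v + 10, which takes both signs as v varies (negative for sufficiently negative v). A diagonal entry of the Hessian changing sign means the Hessian is neither positive- nor negative-semidefinite on all of R^2.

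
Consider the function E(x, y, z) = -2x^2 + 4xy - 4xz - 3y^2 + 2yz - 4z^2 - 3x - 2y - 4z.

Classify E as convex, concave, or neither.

concave

E is quadratic, so its Hessian is the constant matrix H = [[-4, 4, -4], [4, -6, 2], [-4, 2, -8]].
Leading principal minors: -4, 8, -16.
Signs alternate −, +, − ⇒ H ≺ 0 ⇒ concave.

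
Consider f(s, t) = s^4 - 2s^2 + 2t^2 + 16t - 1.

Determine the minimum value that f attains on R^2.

f(s,t) separates as P(s) + Q(t) − 1, so its minimum is min P + min Q − 1.
P'(s) = 4s(s - 1)(s + 1) vanishes at s ∈ {-1, 0, 1}; Q'(t) = 4(t + 4) vanishes at t ∈ {-4}.
Local minima of P (where P''>0): P(-1)=-1, P(1)=-1. Local minima of Q: Q(-4)=-32.
So the global minimum of f is P(-1) + Q(-4) − 1 = -1 − 32 − 1 = -34, attained at (-1, -4).

-34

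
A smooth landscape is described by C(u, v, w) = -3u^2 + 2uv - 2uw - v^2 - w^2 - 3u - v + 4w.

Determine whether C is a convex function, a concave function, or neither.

C is quadratic, so its Hessian is the constant matrix H = [[-6, 2, -2], [2, -2, 0], [-2, 0, -2]].
Leading principal minors: -6, 8, -8.
Signs alternate −, +, − ⇒ H ≺ 0 ⇒ concave.

concave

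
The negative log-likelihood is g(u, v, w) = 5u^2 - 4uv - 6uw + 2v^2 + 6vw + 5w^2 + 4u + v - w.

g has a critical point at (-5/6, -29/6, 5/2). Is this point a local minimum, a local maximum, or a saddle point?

local minimum

The Hessian is constant: H = [[10, -4, -6], [-4, 4, 6], [-6, 6, 10]].
Leading principal minors: Δ₁ = 10, Δ₂ = 24, Δ₃ = 24.
All leading minors are positive, so H is positive definite: a local minimum.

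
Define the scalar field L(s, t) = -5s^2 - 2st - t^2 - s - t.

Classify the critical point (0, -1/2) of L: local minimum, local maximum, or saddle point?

The Hessian of L is constant: H = [[-10, -2], [-2, -2]].
det(H) = (-10)·(-2) − (-2)² = 16.
det(H) > 0 and tr(H) = -12 < 0, so H is negative definite and the point is a local maximum.

local maximum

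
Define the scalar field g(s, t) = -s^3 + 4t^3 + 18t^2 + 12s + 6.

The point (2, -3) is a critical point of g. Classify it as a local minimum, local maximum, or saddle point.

The mixed partial ∂²g/∂s∂t is 0, so the Hessian at any point is diag(g_ss, g_tt) = diag(-6s, 12(2t + 3)).
At (2, -3): H = diag(-12, -36).
Both eigenvalues are negative, so H is negative definite: a local maximum.

local maximum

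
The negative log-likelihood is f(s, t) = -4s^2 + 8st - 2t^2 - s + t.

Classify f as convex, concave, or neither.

neither

f is quadratic, so its Hessian is the constant matrix H = [[-8, 8], [8, -4]].
det(H) = -32, tr(H) = -12.
det(H) < 0, so H is indefinite: neither convex nor concave.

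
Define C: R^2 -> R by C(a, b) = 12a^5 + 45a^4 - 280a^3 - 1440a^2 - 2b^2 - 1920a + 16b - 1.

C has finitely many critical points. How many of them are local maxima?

2

C separates as a function of a plus a function of b, so ∇C=0 decouples.
∂C/∂a = 60(a - 4)(a + 1)(a + 2)(a + 4) = 0 at a ∈ {-4, -2, -1, 4}; ∂C/∂b = -4(b - 4) = 0 at b ∈ {4}.
The Hessian is diagonal: diag(C_aa, C_bb). Second derivatives: C_aa(-4)=-2880, C_aa(-2)=720, C_aa(-1)=-900, C_aa(4)=14400; C_bb(4)=-4.
Local maxima occur where both diagonal entries negative: (-4, 4), (-1, 4). Count: 2.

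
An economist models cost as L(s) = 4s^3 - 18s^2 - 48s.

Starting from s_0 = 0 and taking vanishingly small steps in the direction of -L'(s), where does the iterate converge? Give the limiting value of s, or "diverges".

L'(s) = 12(s - 4)(s + 1), so L'(0) = -48.
Gradient descent moves in the -L' direction, i.e. s is increasing.
The nearest critical point in that direction is s = 4, where L'' = 60 > 0 (a local minimum). The iterate converges there.

4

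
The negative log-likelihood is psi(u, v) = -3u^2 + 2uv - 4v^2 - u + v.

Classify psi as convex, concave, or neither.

concave

psi is quadratic, so its Hessian is the constant matrix H = [[-6, 2], [2, -8]].
det(H) = 44, tr(H) = -14.
det(H) > 0 and tr(H) < 0, so H is negative definite everywhere: concave.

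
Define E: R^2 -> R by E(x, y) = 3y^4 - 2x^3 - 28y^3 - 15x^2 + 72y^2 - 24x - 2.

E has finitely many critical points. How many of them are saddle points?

E separates as a function of x plus a function of y, so ∇E=0 decouples.
∂E/∂x = -6(x + 1)(x + 4) = 0 at x ∈ {-4, -1}; ∂E/∂y = 12y(y - 4)(y - 3) = 0 at y ∈ {0, 3, 4}.
The Hessian is diagonal: diag(E_xx, E_yy). Second derivatives: E_xx(-4)=18, E_xx(-1)=-18; E_yy(0)=144, E_yy(3)=-36, E_yy(4)=48.
Saddle points occur where the two diagonal entries have opposite signs: (-4, 3), (-1, 0), (-1, 4). Count: 3.

3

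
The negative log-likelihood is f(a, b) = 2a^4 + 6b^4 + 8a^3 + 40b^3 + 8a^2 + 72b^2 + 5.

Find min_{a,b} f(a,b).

f(a,b) separates as P(a) + Q(b) + 5, so its minimum is min P + min Q + 5.
P'(a) = 8a(a + 1)(a + 2) vanishes at a ∈ {-2, -1, 0}; Q'(b) = 24b(b + 2)(b + 3) vanishes at b ∈ {-3, -2, 0}.
Local minima of P (where P''>0): P(-2)=0, P(0)=0. Local minima of Q: Q(-3)=54, Q(0)=0.
So the global minimum of f is P(-2) + Q(0) + 5 = 0 + 0 + 5 = 5, attained at (-2, 0).

5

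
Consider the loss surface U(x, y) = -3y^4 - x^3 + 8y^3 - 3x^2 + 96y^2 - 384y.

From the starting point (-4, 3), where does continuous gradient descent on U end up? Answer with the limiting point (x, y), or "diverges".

U is separable, so gradient descent decouples: x follows -∂U/∂x, y follows -∂U/∂y.
∂U/∂x = -3x(x + 2); at x=-4 this is -24, so x increases.
∂U/∂y = -12(y - 4)(y - 2)(y + 4); at y=3 this is 84, so y decreases.
x converges to its nearest critical value -2 (a local min of the x-part); y converges to 2. The iterate converges to (-2, 2).

(-2, 2)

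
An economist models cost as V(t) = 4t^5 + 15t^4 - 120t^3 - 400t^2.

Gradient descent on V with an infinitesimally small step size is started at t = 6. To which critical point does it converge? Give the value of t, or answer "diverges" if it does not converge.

V'(t) = 20t(t - 4)(t + 2)(t + 5), so V'(6) = 21120.
Gradient descent moves in the -V' direction, i.e. t is decreasing.
The nearest critical point in that direction is t = 4, where V'' = 4320 > 0 (a local minimum). The iterate converges there.

4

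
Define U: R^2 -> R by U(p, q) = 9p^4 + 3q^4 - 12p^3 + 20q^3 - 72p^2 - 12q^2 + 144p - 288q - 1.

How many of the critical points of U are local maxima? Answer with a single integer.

1

U separates as a function of p plus a function of q, so ∇U=0 decouples.
∂U/∂p = 36(p - 2)(p - 1)(p + 2) = 0 at p ∈ {-2, 1, 2}; ∂U/∂q = 12(q - 2)(q + 3)(q + 4) = 0 at q ∈ {-4, -3, 2}.
The Hessian is diagonal: diag(U_pp, U_qq). Second derivatives: U_pp(-2)=432, U_pp(1)=-108, U_pp(2)=144; U_qq(-4)=72, U_qq(-3)=-60, U_qq(2)=360.
Local maxima occur where both diagonal entries negative: (1, -3). Count: 1.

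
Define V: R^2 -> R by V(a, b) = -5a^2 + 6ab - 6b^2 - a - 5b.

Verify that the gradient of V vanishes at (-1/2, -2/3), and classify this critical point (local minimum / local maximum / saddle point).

local maximum

∇V = (-10a + 6b - 1, 6a - 12b - 5); substituting (-1/2, -2/3) gives ∇V = (0, 0), so (-1/2, -2/3) is indeed a critical point.
The Hessian of V is constant: H = [[-10, 6], [6, -12]].
det(H) = (-10)·(-12) − 6² = 84.
det(H) > 0 and tr(H) = -22 < 0, so H is negative definite and the point is a local maximum.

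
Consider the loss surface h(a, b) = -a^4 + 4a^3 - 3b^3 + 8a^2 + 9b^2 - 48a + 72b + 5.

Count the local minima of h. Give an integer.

h separates as a function of a plus a function of b, so ∇h=0 decouples.
∂h/∂a = -4(a - 3)(a - 2)(a + 2) = 0 at a ∈ {-2, 2, 3}; ∂h/∂b = -9(b - 4)(b + 2) = 0 at b ∈ {-2, 4}.
The Hessian is diagonal: diag(h_aa, h_bb). Second derivatives: h_aa(-2)=-80, h_aa(2)=16, h_aa(3)=-20; h_bb(-2)=54, h_bb(4)=-54.
Local minima occur where both diagonal entries positive: (2, -2). Count: 1.

1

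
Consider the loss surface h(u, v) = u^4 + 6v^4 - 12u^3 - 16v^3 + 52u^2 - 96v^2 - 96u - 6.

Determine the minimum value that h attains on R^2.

h(u,v) separates as P(u) + Q(v) − 6, so its minimum is min P + min Q − 6.
P'(u) = 4(u - 4)(u - 3)(u - 2) vanishes at u ∈ {2, 3, 4}; Q'(v) = 24v(v - 4)(v + 2) vanishes at v ∈ {-2, 0, 4}.
Local minima of P (where P''>0): P(2)=-64, P(4)=-64. Local minima of Q: Q(-2)=-160, Q(4)=-1024.
So the global minimum of h is P(2) + Q(4) − 6 = -64 − 1024 − 6 = -1094, attained at (2, 4).

-1094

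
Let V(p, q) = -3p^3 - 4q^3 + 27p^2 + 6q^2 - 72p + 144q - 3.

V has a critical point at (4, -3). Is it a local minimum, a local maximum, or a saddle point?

The mixed partial ∂²V/∂p∂q is 0, so the Hessian at any point is diag(V_pp, V_qq) = diag(18(-p + 3), 12(-2q + 1)).
At (4, -3): H = diag(-18, 84).
The eigenvalues have opposite signs, so H is indefinite: a saddle point.

saddle point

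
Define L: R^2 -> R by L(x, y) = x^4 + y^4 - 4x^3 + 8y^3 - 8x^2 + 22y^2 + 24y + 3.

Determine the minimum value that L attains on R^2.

L(x,y) separates as P(x) + Q(y) + 3, so its minimum is min P + min Q + 3.
P'(x) = 4x(x - 4)(x + 1) vanishes at x ∈ {-1, 0, 4}; Q'(y) = 4(y + 1)(y + 2)(y + 3) vanishes at y ∈ {-3, -2, -1}.
Local minima of P (where P''>0): P(-1)=-3, P(4)=-128. Local minima of Q: Q(-3)=-9, Q(-1)=-9.
So the global minimum of L is P(4) + Q(-3) + 3 = -128 − 9 + 3 = -134, attained at (4, -3).

-134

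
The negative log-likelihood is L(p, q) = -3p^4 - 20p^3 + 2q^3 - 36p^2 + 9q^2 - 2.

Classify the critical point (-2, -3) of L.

The mixed partial ∂²L/∂p∂q is 0, so the Hessian at any point is diag(L_pp, L_qq) = diag(-12(3p^2 + 10p + 6), 6(2q + 3)).
At (-2, -3): H = diag(24, -18).
The eigenvalues have opposite signs, so H is indefinite: a saddle point.

saddle point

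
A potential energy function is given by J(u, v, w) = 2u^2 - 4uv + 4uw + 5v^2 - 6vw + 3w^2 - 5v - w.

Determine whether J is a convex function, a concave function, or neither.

convex

J is quadratic, so its Hessian is the constant matrix H = [[4, -4, 4], [-4, 10, -6], [4, -6, 6]].
Leading principal minors: 4, 24, 32.
All positive ⇒ H ≻ 0 ⇒ convex.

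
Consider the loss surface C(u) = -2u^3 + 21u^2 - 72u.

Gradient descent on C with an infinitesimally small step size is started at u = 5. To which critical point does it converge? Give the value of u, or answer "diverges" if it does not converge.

diverges

C'(u) = -6(u - 4)(u - 3), so C'(5) = -12.
Gradient descent moves in the -C' direction, i.e. u is increasing.
There is no critical point above u=5, and C' keeps the same sign, so the iterate runs off to +∞.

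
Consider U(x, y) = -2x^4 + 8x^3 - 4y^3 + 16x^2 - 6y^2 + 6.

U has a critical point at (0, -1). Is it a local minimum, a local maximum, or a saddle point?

The mixed partial ∂²U/∂x∂y is 0, so the Hessian at any point is diag(U_xx, U_yy) = diag(8(-3x^2 + 6x + 4), -12(2y + 1)).
At (0, -1): H = diag(32, 12).
Both eigenvalues are positive, so H is positive definite: a local minimum.

local minimum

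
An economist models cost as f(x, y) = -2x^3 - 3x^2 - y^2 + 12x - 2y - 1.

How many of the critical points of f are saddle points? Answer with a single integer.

1

f separates as a function of x plus a function of y, so ∇f=0 decouples.
∂f/∂x = -6(x - 1)(x + 2) = 0 at x ∈ {-2, 1}; ∂f/∂y = -2(y + 1) = 0 at y ∈ {-1}.
The Hessian is diagonal: diag(f_xx, f_yy). Second derivatives: f_xx(-2)=18, f_xx(1)=-18; f_yy(-1)=-2.
Saddle points occur where the two diagonal entries have opposite signs: (-2, -1). Count: 1.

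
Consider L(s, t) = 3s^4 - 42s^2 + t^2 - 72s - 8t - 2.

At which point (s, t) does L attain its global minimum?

(3, 4)

L(s,t) separates as P(s) + Q(t) − 2, so its minimum is min P + min Q − 2.
P'(s) = 12(s - 3)(s + 1)(s + 2) vanishes at s ∈ {-2, -1, 3}; Q'(t) = 2(t - 4) vanishes at t ∈ {4}.
Local minima of P (where P''>0): P(-2)=24, P(3)=-351. Local minima of Q: Q(4)=-16.
So the global minimum of L is P(3) + Q(4) − 2 = -351 − 16 − 2 = -369, attained at (3, 4).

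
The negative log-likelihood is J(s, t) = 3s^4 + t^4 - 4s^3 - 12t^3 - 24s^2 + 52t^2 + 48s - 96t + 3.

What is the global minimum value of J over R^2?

-173

J(s,t) separates as P(s) + Q(t) + 3, so its minimum is min P + min Q + 3.
P'(s) = 12(s - 2)(s - 1)(s + 2) vanishes at s ∈ {-2, 1, 2}; Q'(t) = 4(t - 4)(t - 3)(t - 2) vanishes at t ∈ {2, 3, 4}.
Local minima of P (where P''>0): P(-2)=-112, P(2)=16. Local minima of Q: Q(2)=-64, Q(4)=-64.
So the global minimum of J is P(-2) + Q(2) + 3 = -112 − 64 + 3 = -173, attained at (-2, 2).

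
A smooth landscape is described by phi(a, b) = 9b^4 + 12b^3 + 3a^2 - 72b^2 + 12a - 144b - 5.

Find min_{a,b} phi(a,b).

-353

phi(a,b) separates as P(a) + Q(b) − 5, so its minimum is min P + min Q − 5.
P'(a) = 6a + 12 vanishes at a ∈ {-2}; Q'(b) = 36(b - 2)(b + 1)(b + 2) vanishes at b ∈ {-2, -1, 2}.
Local minima of P (where P''>0): P(-2)=-12. Local minima of Q: Q(-2)=48, Q(2)=-336.
So the global minimum of phi is P(-2) + Q(2) − 5 = -12 − 336 − 5 = -353, attained at (-2, 2).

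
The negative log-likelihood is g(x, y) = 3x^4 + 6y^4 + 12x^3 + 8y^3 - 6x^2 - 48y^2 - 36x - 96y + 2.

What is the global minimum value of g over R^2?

g(x,y) separates as P(x) + Q(y) + 2, so its minimum is min P + min Q + 2.
P'(x) = 12(x - 1)(x + 1)(x + 3) vanishes at x ∈ {-3, -1, 1}; Q'(y) = 24(y - 2)(y + 1)(y + 2) vanishes at y ∈ {-2, -1, 2}.
Local minima of P (where P''>0): P(-3)=-27, P(1)=-27. Local minima of Q: Q(-2)=32, Q(2)=-224.
So the global minimum of g is P(-3) + Q(2) + 2 = -27 − 224 + 2 = -249, attained at (-3, 2).

-249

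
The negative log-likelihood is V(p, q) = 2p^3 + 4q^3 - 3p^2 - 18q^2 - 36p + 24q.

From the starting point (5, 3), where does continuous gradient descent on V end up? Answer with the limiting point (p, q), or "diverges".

V is separable, so gradient descent decouples: p follows -∂V/∂p, q follows -∂V/∂q.
∂V/∂p = 6(p - 3)(p + 2); at p=5 this is 84, so p decreases.
∂V/∂q = 12(q - 2)(q - 1); at q=3 this is 24, so q decreases.
p converges to its nearest critical value 3 (a local min of the p-part); q converges to 2. The iterate converges to (3, 2).

(3, 2)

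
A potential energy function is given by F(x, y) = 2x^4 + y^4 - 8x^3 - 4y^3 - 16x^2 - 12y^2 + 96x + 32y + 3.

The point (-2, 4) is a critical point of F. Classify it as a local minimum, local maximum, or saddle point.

local minimum

The mixed partial ∂²F/∂x∂y is 0, so the Hessian at any point is diag(F_xx, F_yy) = diag(8(3x^2 - 6x - 4), 12(y^2 - 2y - 2)).
At (-2, 4): H = diag(160, 72).
Both eigenvalues are positive, so H is positive definite: a local minimum.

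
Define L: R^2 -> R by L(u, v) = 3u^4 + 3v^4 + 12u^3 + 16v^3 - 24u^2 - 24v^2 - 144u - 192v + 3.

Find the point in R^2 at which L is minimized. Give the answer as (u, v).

L(u,v) separates as P(u) + Q(v) + 3, so its minimum is min P + min Q + 3.
P'(u) = 12(u - 2)(u + 2)(u + 3) vanishes at u ∈ {-3, -2, 2}; Q'(v) = 12(v - 2)(v + 2)(v + 4) vanishes at v ∈ {-4, -2, 2}.
Local minima of P (where P''>0): P(-3)=135, P(2)=-240. Local minima of Q: Q(-4)=128, Q(2)=-304.
So the global minimum of L is P(2) + Q(2) + 3 = -240 − 304 + 3 = -541, attained at (2, 2).

(2, 2)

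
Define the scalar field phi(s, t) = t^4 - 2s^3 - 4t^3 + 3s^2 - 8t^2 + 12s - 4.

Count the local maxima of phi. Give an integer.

phi separates as a function of s plus a function of t, so ∇phi=0 decouples.
∂phi/∂s = -6(s - 2)(s + 1) = 0 at s ∈ {-1, 2}; ∂phi/∂t = 4t(t - 4)(t + 1) = 0 at t ∈ {-1, 0, 4}.
The Hessian is diagonal: diag(phi_ss, phi_tt). Second derivatives: phi_ss(-1)=18, phi_ss(2)=-18; phi_tt(-1)=20, phi_tt(0)=-16, phi_tt(4)=80.
Local maxima occur where both diagonal entries negative: (2, 0). Count: 1.

1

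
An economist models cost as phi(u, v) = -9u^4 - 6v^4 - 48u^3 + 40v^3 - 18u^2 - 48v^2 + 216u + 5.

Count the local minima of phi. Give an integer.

phi separates as a function of u plus a function of v, so ∇phi=0 decouples.
∂phi/∂u = -36(u - 1)(u + 2)(u + 3) = 0 at u ∈ {-3, -2, 1}; ∂phi/∂v = -24v(v - 4)(v - 1) = 0 at v ∈ {0, 1, 4}.
The Hessian is diagonal: diag(phi_uu, phi_vv). Second derivatives: phi_uu(-3)=-144, phi_uu(-2)=108, phi_uu(1)=-432; phi_vv(0)=-96, phi_vv(1)=72, phi_vv(4)=-288.
Local minima occur where both diagonal entries positive: (-2, 1). Count: 1.

1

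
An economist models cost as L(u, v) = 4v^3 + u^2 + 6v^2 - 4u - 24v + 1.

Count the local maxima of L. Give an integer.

0

L separates as a function of u plus a function of v, so ∇L=0 decouples.
∂L/∂u = 2(u - 2) = 0 at u ∈ {2}; ∂L/∂v = 12(v - 1)(v + 2) = 0 at v ∈ {-2, 1}.
The Hessian is diagonal: diag(L_uu, L_vv). Second derivatives: L_uu(2)=2; L_vv(-2)=-36, L_vv(1)=36.
Local maxima occur where both diagonal entries negative: none. Count: 0.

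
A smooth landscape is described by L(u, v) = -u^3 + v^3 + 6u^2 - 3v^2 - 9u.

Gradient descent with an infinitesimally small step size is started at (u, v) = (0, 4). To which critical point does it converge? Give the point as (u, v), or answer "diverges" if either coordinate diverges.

L is separable, so gradient descent decouples: u follows -∂L/∂u, v follows -∂L/∂v.
∂L/∂u = -3(u - 3)(u - 1); at u=0 this is -9, so u increases.
∂L/∂v = 3v(v - 2); at v=4 this is 24, so v decreases.
u converges to its nearest critical value 1 (a local min of the u-part); v converges to 2. The iterate converges to (1, 2).

(1, 2)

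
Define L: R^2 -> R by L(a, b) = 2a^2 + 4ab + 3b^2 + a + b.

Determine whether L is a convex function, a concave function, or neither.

convex

L is quadratic, so its Hessian is the constant matrix H = [[4, 4], [4, 6]].
det(H) = 8, tr(H) = 10.
det(H) > 0 and tr(H) > 0, so H is positive definite everywhere: convex.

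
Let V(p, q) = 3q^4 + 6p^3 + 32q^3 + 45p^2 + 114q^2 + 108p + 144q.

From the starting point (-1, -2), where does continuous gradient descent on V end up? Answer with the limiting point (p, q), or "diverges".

(-2, -1)

V is separable, so gradient descent decouples: p follows -∂V/∂p, q follows -∂V/∂q.
∂V/∂p = 18(p + 2)(p + 3); at p=-1 this is 36, so p decreases.
∂V/∂q = 12(q + 1)(q + 3)(q + 4); at q=-2 this is -24, so q increases.
p converges to its nearest critical value -2 (a local min of the p-part); q converges to -1. The iterate converges to (-2, -1).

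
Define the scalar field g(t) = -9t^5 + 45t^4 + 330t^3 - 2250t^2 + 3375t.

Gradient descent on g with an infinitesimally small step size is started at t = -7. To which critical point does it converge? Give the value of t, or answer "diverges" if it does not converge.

g'(t) = -45(t - 5)(t - 3)(t - 1)(t + 5), so g'(-7) = -86400.
Gradient descent moves in the -g' direction, i.e. t is increasing.
The nearest critical point in that direction is t = -5, where g'' = 21600 > 0 (a local minimum). The iterate converges there.

-5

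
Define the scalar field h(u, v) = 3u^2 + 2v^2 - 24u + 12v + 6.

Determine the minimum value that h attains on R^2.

-60

h(u,v) separates as P(u) + Q(v) + 6, so its minimum is min P + min Q + 6.
P'(u) = 6u - 24 vanishes at u ∈ {4}; Q'(v) = 4v + 12 vanishes at v ∈ {-3}.
Local minima of P (where P''>0): P(4)=-48. Local minima of Q: Q(-3)=-18.
So the global minimum of h is P(4) + Q(-3) + 6 = -48 − 18 + 6 = -60, attained at (4, -3).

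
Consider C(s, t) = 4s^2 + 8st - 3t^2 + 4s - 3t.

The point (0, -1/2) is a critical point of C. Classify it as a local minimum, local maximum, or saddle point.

saddle point

The Hessian of C is constant: H = [[8, 8], [8, -6]].
det(H) = 8·(-6) − 8² = -112.
Since det(H) < 0, H is indefinite and the critical point is a saddle point.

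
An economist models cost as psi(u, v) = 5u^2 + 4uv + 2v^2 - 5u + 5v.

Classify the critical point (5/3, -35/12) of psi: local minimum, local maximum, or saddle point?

local minimum

The Hessian of psi is constant: H = [[10, 4], [4, 4]].
det(H) = 10·4 − 4² = 24.
det(H) > 0 and tr(H) = 14 > 0, so H is positive definite and the point is a local minimum.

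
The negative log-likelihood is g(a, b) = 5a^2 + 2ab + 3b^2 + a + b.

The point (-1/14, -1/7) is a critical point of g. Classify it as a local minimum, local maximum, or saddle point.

The Hessian of g is constant: H = [[10, 2], [2, 6]].
det(H) = 10·6 − 2² = 56.
det(H) > 0 and tr(H) = 16 > 0, so H is positive definite and the point is a local minimum.

local minimum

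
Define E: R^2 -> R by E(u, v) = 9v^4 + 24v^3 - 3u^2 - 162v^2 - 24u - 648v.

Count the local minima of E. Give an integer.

E separates as a function of u plus a function of v, so ∇E=0 decouples.
∂E/∂u = -6(u + 4) = 0 at u ∈ {-4}; ∂E/∂v = 36(v - 3)(v + 2)(v + 3) = 0 at v ∈ {-3, -2, 3}.
The Hessian is diagonal: diag(E_uu, E_vv). Second derivatives: E_uu(-4)=-6; E_vv(-3)=216, E_vv(-2)=-180, E_vv(3)=1080.
Local minima occur where both diagonal entries positive: none. Count: 0.

0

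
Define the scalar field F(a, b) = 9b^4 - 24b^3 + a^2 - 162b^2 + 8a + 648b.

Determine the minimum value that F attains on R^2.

-2041

F(a,b) separates as P(a) + Q(b), so its minimum is min P + min Q.
P'(a) = 2a + 8 vanishes at a ∈ {-4}; Q'(b) = 36(b - 3)(b - 2)(b + 3) vanishes at b ∈ {-3, 2, 3}.
Local minima of P (where P''>0): P(-4)=-16. Local minima of Q: Q(-3)=-2025, Q(3)=567.
So the global minimum of F is P(-4) + Q(-3) = -16 − 2025 = -2041, attained at (-4, -3).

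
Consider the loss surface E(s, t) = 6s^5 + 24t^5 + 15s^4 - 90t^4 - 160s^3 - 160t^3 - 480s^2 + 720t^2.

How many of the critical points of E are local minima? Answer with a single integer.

E separates as a function of s plus a function of t, so ∇E=0 decouples.
∂E/∂s = 30s(s - 4)(s + 2)(s + 4) = 0 at s ∈ {-4, -2, 0, 4}; ∂E/∂t = 120t(t - 3)(t - 2)(t + 2) = 0 at t ∈ {-2, 0, 2, 3}.
The Hessian is diagonal: diag(E_ss, E_tt). Second derivatives: E_ss(-4)=-1920, E_ss(-2)=720, E_ss(0)=-960, E_ss(4)=5760; E_tt(-2)=-4800, E_tt(0)=1440, E_tt(2)=-960, E_tt(3)=1800.
Local minima occur where both diagonal entries positive: (-2, 0), (-2, 3), (4, 0), (4, 3). Count: 4.

4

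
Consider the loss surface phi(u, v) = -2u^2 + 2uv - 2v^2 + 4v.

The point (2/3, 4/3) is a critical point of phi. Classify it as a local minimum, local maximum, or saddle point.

local maximum

The Hessian of phi is constant: H = [[-4, 2], [2, -4]].
det(H) = (-4)·(-4) − 2² = 12.
det(H) > 0 and tr(H) = -8 < 0, so H is negative definite and the point is a local maximum.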